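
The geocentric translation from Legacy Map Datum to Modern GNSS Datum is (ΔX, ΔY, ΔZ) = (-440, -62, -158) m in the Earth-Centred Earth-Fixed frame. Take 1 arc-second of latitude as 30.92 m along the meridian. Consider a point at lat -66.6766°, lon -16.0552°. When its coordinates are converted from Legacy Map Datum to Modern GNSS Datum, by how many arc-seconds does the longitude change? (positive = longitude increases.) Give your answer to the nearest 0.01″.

Δλ = -14.81″

sin φ = -0.918285, cos φ = 0.395921, sin λ = -0.276563, cos λ = 0.960996.
East component: ΔE = −sin λ·ΔX + cos λ·ΔY = −(-0.276563)(-440) + (0.960996)(-62) = -181.27 m.
1° of latitude spans 3600 × 30.92 = 111312 m; at latitude φ, 1° of longitude spans that × cos φ = 44070.7 m, so Δλ = -181.27 / 44070.7 × 3600 = -14.807″.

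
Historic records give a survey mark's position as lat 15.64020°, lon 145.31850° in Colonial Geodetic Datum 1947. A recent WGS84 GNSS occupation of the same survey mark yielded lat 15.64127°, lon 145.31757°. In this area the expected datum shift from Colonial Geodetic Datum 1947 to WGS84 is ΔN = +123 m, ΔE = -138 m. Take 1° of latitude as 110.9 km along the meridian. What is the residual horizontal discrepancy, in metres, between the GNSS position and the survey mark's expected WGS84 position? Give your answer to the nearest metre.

Observed coordinate differences: Δφ = +0.00107°, Δλ = -0.00093°.
Converting to metres (1° lat = 110900 m, cos φ = 0.962974): observed ΔN = 118.7 m, observed ΔE = -99.3 m.
Subtracting the expected shift leaves a residual of 118.7 − (123) = -4.3 m north and -99.3 − (-138) = 38.7 m east.
Residual distance = √((-4.3)² + 38.7²) = 38.9 m.

39 m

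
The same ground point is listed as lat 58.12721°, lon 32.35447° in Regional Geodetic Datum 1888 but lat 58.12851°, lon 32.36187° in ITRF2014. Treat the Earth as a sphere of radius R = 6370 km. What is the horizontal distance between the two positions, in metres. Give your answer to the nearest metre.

458 m

Δφ = 58.12851° − 58.12721° = +0.00130°; Δλ = 32.36187° − 32.35447° = +0.00740°.
1° along a meridian = πR/180 = 111177 m.
ΔN = Δφ × 111177 = 144.5 m; ΔE = Δλ × 111177 × cos(58.12721°) = +0.00740 × 111177 × 0.528035 = 434.4 m.
Distance = √(ΔE² + ΔN²) = √(434.4² + 144.5²) = 457.8 m.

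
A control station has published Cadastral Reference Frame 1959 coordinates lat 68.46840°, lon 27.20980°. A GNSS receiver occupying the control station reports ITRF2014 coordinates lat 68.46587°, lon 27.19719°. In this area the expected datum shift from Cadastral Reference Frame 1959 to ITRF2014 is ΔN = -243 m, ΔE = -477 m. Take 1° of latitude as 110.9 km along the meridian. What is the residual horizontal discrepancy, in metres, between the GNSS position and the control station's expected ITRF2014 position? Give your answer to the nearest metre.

52 m

Observed coordinate differences: Δφ = -0.00253°, Δλ = -0.01261°.
Converting to metres (1° lat = 110900 m, cos φ = 0.367014): observed ΔN = -280.6 m, observed ΔE = -513.3 m.
Subtracting the expected shift leaves a residual of -280.6 − (-243) = -37.6 m north and -513.3 − (-477) = -36.3 m east.
Residual distance = √((-37.6)² + (-36.3)²) = 52.2 m.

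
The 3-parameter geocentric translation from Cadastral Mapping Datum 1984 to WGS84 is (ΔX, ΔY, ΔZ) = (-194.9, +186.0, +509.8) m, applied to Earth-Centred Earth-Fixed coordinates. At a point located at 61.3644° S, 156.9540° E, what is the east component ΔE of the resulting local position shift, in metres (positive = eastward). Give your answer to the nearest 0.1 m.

The local east axis at (φ, λ) is (−sin λ, cos λ, 0), so ΔE = −sin(156.9540°)·(-194.9) + cos(156.9540°)·186.0 = -94.86 m.

ΔE = -94.9 m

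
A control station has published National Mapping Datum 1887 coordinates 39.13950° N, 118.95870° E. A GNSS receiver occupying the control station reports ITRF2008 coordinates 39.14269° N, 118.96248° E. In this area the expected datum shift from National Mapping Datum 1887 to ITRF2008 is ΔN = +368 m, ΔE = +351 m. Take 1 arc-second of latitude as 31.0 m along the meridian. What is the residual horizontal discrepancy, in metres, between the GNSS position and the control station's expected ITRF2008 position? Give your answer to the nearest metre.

27 m

Observed coordinate differences: Δφ = +0.00319°, Δλ = +0.00378°.
Converting to metres (1° lat = 111600 m, cos φ = 0.775611): observed ΔN = 356.0 m, observed ΔE = 327.2 m.
Subtracting the expected shift leaves a residual of 356.0 − (368) = -12.0 m north and 327.2 − (351) = -23.8 m east.
Residual distance = √((-12.0)² + (-23.8)²) = 26.7 m.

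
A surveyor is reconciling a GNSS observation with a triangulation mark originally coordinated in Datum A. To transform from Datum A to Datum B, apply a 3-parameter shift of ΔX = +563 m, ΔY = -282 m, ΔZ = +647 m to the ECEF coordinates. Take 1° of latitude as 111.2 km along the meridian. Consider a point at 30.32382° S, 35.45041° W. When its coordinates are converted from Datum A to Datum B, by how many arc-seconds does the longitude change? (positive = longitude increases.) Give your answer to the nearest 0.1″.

Δλ = 3.6″

sin φ = -0.504887, cos φ = 0.863186, sin λ = -0.579998, cos λ = 0.814618.
East component: ΔE = −sin λ·ΔX + cos λ·ΔY = −(-0.579998)(563) + (0.814618)(-282) = 96.82 m.
1° of latitude spans 111200 m; at latitude φ, 1° of longitude spans that × cos φ = 95986.3 m, so Δλ = 96.82 / 95986.3 × 3600 = 3.631″.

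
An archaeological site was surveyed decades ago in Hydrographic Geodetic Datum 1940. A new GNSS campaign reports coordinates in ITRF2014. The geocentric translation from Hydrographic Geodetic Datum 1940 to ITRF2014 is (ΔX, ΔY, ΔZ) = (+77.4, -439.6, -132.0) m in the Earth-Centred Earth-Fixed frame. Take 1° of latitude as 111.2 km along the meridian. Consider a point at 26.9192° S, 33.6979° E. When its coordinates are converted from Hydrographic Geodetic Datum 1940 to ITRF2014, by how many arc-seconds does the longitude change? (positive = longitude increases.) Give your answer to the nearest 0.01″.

Δλ = -14.84″

sin φ = -0.452734, cos φ = 0.891646, sin λ = 0.554814, cos λ = 0.831974.
East component: ΔE = −sin λ·ΔX + cos λ·ΔY = −(0.554814)(77.4) + (0.831974)(-439.6) = -408.68 m.
1° of latitude spans 111200 m; at latitude φ, 1° of longitude spans that × cos φ = 99151.0 m, so Δλ = -408.68 / 99151.0 × 3600 = -14.838″.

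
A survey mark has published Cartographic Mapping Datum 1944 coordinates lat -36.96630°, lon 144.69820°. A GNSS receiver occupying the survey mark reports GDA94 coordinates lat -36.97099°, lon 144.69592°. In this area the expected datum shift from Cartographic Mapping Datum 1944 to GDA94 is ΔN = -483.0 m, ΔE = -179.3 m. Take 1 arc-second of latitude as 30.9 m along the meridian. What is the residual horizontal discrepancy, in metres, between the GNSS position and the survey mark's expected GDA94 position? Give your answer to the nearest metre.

Observed coordinate differences: Δφ = -0.00469°, Δλ = -0.00228°.
Converting to metres (1° lat = 111240 m, cos φ = 0.798989): observed ΔN = -521.7 m, observed ΔE = -202.6 m.
Subtracting the expected shift leaves a residual of -521.7 − (-483.0) = -38.7 m north and -202.6 − (-179.3) = -23.3 m east.
Residual distance = √((-38.7)² + (-23.3)²) = 45.2 m.

45 m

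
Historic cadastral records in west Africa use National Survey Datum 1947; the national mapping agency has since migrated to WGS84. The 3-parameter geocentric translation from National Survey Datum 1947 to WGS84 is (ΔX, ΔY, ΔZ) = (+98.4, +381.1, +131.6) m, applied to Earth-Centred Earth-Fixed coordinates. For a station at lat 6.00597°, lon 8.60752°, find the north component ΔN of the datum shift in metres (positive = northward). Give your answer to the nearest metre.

At φ = 6.00597°, λ = 8.60752°: sin φ = 0.104632, cos φ = 0.994511, sin λ = 0.149665, cos λ = 0.988737.
ΔN = −sin φ cos λ·ΔX − sin φ sin λ·ΔY + cos φ·ΔZ = −(0.104632)(0.988737)(98.4) − (0.104632)(0.149665)(381.1) + (0.994511)(131.6) = 114.73 m.

ΔN = 115 m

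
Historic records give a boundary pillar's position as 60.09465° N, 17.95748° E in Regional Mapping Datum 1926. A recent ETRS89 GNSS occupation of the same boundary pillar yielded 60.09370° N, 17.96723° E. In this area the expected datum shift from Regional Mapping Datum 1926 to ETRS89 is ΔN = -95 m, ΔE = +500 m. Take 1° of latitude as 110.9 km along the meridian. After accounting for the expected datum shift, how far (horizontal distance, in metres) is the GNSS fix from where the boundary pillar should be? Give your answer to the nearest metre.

Observed coordinate differences: Δφ = -0.00095°, Δλ = +0.00975°.
Converting to metres (1° lat = 110900 m, cos φ = 0.498569): observed ΔN = -105.4 m, observed ΔE = 539.1 m.
Subtracting the expected shift leaves a residual of -105.4 − (-95) = -10.4 m north and 539.1 − (500) = 39.1 m east.
Residual distance = √((-10.4)² + 39.1²) = 40.4 m.

40 m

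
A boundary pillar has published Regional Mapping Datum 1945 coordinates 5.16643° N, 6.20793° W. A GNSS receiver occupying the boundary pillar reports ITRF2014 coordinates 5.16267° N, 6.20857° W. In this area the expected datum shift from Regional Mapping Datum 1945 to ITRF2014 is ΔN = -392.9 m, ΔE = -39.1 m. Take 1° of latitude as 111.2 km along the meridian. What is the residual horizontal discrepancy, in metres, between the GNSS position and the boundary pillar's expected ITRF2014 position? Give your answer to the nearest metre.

41 m

Observed coordinate differences: Δφ = -0.00376°, Δλ = -0.00064°.
Converting to metres (1° lat = 111200 m, cos φ = 0.995937): observed ΔN = -418.1 m, observed ΔE = -70.9 m.
Subtracting the expected shift leaves a residual of -418.1 − (-392.9) = -25.2 m north and -70.9 − (-39.1) = -31.8 m east.
Residual distance = √((-25.2)² + (-31.8)²) = 40.6 m.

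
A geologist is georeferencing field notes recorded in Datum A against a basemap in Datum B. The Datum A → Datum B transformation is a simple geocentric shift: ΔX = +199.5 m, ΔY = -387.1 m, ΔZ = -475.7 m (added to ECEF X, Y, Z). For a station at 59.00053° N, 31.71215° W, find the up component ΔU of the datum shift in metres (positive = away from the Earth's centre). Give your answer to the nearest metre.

At φ = 59.00053°, λ = -31.71215°: sin φ = 0.857172, cos φ = 0.515030, sin λ = -0.525652, cos λ = 0.850700.
ΔU = cos φ cos λ·ΔX + cos φ sin λ·ΔY + sin φ·ΔZ = (0.515030)(0.850700)(199.5) + (0.515030)(-0.525652)(-387.1) + (0.857172)(-475.7) = -215.55 m.

ΔU = -216 m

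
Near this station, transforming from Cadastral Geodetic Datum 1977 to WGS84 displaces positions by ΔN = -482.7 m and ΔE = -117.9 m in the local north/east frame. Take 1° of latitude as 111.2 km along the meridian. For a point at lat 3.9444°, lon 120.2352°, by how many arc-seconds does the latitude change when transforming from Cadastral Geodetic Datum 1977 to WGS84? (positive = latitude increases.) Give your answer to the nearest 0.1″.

Δφ = -15.6″

1° of latitude = 111.2 km, so Δφ = -482.7 / 111200 = -0.0043408° = -15.627″.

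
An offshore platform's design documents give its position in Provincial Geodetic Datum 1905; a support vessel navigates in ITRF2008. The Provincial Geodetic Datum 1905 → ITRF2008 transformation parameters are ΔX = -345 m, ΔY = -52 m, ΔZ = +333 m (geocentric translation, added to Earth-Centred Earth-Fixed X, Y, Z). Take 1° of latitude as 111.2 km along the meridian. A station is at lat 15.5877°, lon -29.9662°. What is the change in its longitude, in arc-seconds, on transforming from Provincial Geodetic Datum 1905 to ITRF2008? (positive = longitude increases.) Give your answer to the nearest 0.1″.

Δλ = -7.3″

sin φ = 0.268713, cos φ = 0.963220, sin λ = -0.499489, cos λ = 0.866320.
East component: ΔE = −sin λ·ΔX + cos λ·ΔY = −(-0.499489)(-345) + (0.866320)(-52) = -217.37 m.
1° of latitude spans 111200 m; at latitude φ, 1° of longitude spans that × cos φ = 107110.1 m, so Δλ = -217.37 / 107110.1 × 3600 = -7.306″.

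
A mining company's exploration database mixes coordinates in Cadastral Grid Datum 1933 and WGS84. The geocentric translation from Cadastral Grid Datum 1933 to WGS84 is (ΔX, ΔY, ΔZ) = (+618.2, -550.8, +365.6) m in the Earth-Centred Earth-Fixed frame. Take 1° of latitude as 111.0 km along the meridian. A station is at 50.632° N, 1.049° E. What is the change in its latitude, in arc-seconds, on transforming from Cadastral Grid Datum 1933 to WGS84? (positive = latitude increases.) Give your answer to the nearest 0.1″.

sin φ = 0.773088, cos φ = 0.634299, sin λ = 0.018307, cos λ = 0.999832.
North component: ΔN = −sin φ cos λ·ΔX − sin φ sin λ·ΔY + cos φ·ΔZ = −(0.773088)(0.999832)(618.2) − (0.773088)(0.018307)(-550.8) + (0.634299)(365.6) = -238.15 m.
1° of latitude spans 111000 m, so Δφ = -238.15 / 111000 × 3600 = -7.724″.

Δφ = -7.7″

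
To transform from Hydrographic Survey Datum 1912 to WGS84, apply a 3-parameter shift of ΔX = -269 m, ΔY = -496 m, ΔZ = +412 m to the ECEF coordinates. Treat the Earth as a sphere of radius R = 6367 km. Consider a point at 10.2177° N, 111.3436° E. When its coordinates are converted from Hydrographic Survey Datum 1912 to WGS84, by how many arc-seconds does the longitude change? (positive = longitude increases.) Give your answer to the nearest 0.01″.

sin φ = 0.177389, cos φ = 0.984141, sin λ = 0.931415, cos λ = -0.363960.
East component: ΔE = −sin λ·ΔX + cos λ·ΔY = −(0.931415)(-269) + (-0.363960)(-496) = 431.07 m.
1° of latitude spans πR/180 = 111125 m; at latitude φ, 1° of longitude spans that × cos φ = 109362.8 m, so Δλ = 431.07 / 109362.8 × 3600 = 14.190″.

Δλ = 14.19″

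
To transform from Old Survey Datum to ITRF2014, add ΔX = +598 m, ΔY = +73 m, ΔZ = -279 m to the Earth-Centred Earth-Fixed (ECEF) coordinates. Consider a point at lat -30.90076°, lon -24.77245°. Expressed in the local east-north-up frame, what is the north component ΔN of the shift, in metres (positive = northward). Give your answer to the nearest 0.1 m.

At φ = -30.90076°, λ = -24.77245°: sin φ = -0.513553, cos φ = 0.858058, sin λ = -0.419016, cos λ = 0.907979.
ΔN = −sin φ cos λ·ΔX − sin φ sin λ·ΔY + cos φ·ΔZ = −(-0.513553)(0.907979)(598) − (-0.513553)(-0.419016)(73) + (0.858058)(-279) = 23.74 m.

ΔN = 23.7 m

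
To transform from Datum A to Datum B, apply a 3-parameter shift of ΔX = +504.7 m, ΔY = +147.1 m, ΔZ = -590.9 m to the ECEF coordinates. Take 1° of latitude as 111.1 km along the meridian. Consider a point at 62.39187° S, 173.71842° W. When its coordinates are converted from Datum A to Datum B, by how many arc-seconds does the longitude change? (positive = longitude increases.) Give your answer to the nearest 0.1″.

Δλ = -6.4″

sin φ = -0.886138, cos φ = 0.463422, sin λ = -0.109415, cos λ = -0.993996.
East component: ΔE = −sin λ·ΔX + cos λ·ΔY = −(-0.109415)(504.7) + (-0.993996)(147.1) = -91.00 m.
1° of latitude spans 111100 m; at latitude φ, 1° of longitude spans that × cos φ = 51486.2 m, so Δλ = -91.00 / 51486.2 × 3600 = -6.363″.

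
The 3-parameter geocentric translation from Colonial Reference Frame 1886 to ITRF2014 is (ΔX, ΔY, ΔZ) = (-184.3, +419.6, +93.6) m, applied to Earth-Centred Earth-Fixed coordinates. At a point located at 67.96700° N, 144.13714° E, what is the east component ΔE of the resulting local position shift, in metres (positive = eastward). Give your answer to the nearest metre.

ΔE = -232 m

The local east axis at (φ, λ) is (−sin λ, cos λ, 0), so ΔE = −sin(144.13714°)·(-184.3) + cos(144.13714°)·419.6 = -232.08 m.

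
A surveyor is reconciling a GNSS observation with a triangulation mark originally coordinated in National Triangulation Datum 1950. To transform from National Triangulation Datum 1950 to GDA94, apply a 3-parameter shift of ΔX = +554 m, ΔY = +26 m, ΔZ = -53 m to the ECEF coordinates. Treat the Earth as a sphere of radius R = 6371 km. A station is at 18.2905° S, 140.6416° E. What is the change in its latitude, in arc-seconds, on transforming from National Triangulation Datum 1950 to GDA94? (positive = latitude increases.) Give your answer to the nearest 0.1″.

Δφ = -5.8″

sin φ = -0.313835, cos φ = 0.949478, sin λ = 0.634169, cos λ = -0.773194.
North component: ΔN = −sin φ cos λ·ΔX − sin φ sin λ·ΔY + cos φ·ΔZ = −(-0.313835)(-0.773194)(554) − (-0.313835)(0.634169)(26) + (0.949478)(-53) = -179.58 m.
1° of latitude spans πR/180 = 111195 m, so Δφ = -179.58 / 111195 × 3600 = -5.814″.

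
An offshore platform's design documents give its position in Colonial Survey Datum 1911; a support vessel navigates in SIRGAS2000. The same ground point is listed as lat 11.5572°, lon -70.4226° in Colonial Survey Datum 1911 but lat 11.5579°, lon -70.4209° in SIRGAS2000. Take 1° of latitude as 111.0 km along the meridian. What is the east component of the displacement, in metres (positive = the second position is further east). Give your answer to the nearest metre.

Δφ = 11.5579° − 11.5572° = +0.0007°; Δλ = -70.4209° − -70.4226° = +0.0017°.
ΔN = Δφ × 111000 = 77.7 m; ΔE = Δλ × 111000 × cos(11.5572°) = +0.0017 × 111000 × 0.979725 = 184.9 m.

ΔE = 185 m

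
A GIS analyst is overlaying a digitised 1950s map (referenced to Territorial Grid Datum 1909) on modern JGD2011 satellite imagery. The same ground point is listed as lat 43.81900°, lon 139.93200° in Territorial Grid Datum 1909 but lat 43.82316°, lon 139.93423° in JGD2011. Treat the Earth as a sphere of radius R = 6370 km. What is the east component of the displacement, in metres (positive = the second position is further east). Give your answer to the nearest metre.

Δφ = 43.82316° − 43.81900° = +0.00416°; Δλ = 139.93423° − 139.93200° = +0.00223°.
1° along a meridian = πR/180 = 111177 m.
ΔN = Δφ × 111177 = 462.5 m; ΔE = Δλ × 111177 × cos(43.81900°) = +0.00223 × 111177 × 0.721531 = 178.9 m.

ΔE = 179 m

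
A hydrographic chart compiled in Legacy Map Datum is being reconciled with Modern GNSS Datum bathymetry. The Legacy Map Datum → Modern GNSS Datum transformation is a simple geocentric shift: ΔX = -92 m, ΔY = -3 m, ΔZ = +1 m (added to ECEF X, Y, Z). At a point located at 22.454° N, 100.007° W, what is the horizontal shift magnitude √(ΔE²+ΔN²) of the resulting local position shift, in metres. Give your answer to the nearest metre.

At φ = 22.454°, λ = -100.007°: sin φ = 0.381942, cos φ = 0.924186, sin λ = -0.984787, cos λ = -0.173768.
ΔE = −sin λ·ΔX + cos λ·ΔY = −(-0.984787)·(-92) + (-0.173768)·(-3) = -90.08 m.
ΔN = −sin φ cos λ·ΔX − sin φ sin λ·ΔY + cos φ·ΔZ = −(0.381942)(-0.173768)(-92) − (0.381942)(-0.984787)(-3) + (0.924186)(1) = -6.31 m.
Horizontal magnitude = √(ΔE² + ΔN²) = √((-90.08)² + (-6.31)²) = 90.30 m.

90 m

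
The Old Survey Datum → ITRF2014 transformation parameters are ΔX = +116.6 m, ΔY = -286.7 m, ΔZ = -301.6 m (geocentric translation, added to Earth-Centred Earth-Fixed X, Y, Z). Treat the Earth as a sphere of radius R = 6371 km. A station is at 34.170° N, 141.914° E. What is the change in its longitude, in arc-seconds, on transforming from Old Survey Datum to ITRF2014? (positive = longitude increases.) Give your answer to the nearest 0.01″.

Δλ = 6.02″

sin φ = 0.561650, cos φ = 0.827375, sin λ = 0.616844, cos λ = -0.787086.
East component: ΔE = −sin λ·ΔX + cos λ·ΔY = −(0.616844)(116.6) + (-0.787086)(-286.7) = 153.73 m.
1° of latitude spans πR/180 = 111195 m; at latitude φ, 1° of longitude spans that × cos φ = 91999.9 m, so Δλ = 153.73 / 91999.9 × 3600 = 6.016″.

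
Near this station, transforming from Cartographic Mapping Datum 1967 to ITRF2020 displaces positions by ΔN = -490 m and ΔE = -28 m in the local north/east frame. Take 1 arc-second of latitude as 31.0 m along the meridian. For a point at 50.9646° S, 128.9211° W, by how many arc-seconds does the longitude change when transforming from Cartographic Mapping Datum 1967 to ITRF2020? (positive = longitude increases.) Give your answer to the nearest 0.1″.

At latitude -50.9646°, cos φ = 0.629800.
1″ of longitude at this latitude = 31.00 × cos φ = 19.5238 m, so Δλ = -28.0 / 19.5238 = -1.434″.

Δλ = -1.4″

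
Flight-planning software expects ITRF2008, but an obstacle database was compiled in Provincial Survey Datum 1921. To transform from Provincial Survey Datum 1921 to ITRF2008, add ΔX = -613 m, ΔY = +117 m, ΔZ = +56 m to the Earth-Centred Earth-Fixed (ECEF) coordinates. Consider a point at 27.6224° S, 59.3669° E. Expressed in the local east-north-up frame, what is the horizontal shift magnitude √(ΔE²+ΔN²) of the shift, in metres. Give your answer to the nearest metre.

589 m

The local east axis at (φ, λ) is (−sin λ, cos λ, 0), so ΔE = −sin(59.3669°)·(-613) + cos(59.3669°)·117 = 587.07 m.
The local north axis is (−sin φ cos λ, −sin φ sin λ, cos φ), giving ΔN = -144.817 + 46.676 + 49.617 = -48.52 m.
Horizontal magnitude = √(ΔE² + ΔN²) = √(587.07² + (-48.52)²) = 589.07 m.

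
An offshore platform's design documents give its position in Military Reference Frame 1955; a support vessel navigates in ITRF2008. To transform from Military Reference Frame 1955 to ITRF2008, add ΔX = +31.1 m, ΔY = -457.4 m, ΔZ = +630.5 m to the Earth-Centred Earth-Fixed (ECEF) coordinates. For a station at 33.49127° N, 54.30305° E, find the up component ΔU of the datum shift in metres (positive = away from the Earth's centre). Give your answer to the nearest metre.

At φ = 33.49127°, λ = 54.30305°: sin φ = 0.551810, cos φ = 0.833970, sin λ = 0.812115, cos λ = 0.583498.
ΔU = cos φ cos λ·ΔX + cos φ sin λ·ΔY + sin φ·ΔZ = (0.833970)(0.583498)(31.1) + (0.833970)(0.812115)(-457.4) + (0.551810)(630.5) = 53.26 m.

ΔU = 53 m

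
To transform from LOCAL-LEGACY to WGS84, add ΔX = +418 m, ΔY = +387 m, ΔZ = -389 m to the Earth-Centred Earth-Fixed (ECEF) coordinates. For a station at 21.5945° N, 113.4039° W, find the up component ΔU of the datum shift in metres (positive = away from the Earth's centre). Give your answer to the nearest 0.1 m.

At φ = 21.5945°, λ = -113.4039°: sin φ = 0.368035, cos φ = 0.929812, sin λ = -0.917728, cos λ = -0.397210.
ΔU = cos φ cos λ·ΔX + cos φ sin λ·ΔY + sin φ·ΔZ = (0.929812)(-0.397210)(418) + (0.929812)(-0.917728)(387) + (0.368035)(-389) = -627.78 m.

ΔU = -627.8 m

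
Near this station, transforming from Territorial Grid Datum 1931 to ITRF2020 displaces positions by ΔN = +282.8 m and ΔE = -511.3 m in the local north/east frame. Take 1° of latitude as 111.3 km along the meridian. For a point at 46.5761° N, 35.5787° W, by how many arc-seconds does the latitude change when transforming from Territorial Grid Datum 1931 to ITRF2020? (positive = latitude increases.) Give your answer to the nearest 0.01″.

Δφ = 9.15″

1° of latitude = 111.3 km, so Δφ = 282.8 / 111300 = 0.0025409° = 9.147″.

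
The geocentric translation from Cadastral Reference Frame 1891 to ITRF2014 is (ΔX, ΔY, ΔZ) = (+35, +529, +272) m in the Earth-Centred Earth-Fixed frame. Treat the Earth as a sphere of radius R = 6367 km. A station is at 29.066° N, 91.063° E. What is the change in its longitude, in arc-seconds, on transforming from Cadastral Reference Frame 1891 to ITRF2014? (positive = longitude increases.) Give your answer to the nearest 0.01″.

Δλ = -1.66″

sin φ = 0.485817, cos φ = 0.874061, sin λ = 0.999828, cos λ = -0.018552.
East component: ΔE = −sin λ·ΔX + cos λ·ΔY = −(0.999828)(35) + (-0.018552)(529) = -44.81 m.
1° of latitude spans πR/180 = 111125 m; at latitude φ, 1° of longitude spans that × cos φ = 97130.1 m, so Δλ = -44.81 / 97130.1 × 3600 = -1.661″.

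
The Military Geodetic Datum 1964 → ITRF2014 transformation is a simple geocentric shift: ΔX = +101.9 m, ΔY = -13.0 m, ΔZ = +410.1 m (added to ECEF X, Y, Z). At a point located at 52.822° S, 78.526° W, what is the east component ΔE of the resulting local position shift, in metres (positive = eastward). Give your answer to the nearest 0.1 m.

ΔE = 97.3 m

The local east axis at (φ, λ) is (−sin λ, cos λ, 0), so ΔE = −sin(-78.526°)·101.9 + cos(-78.526°)·(-13.0) = 97.28 m.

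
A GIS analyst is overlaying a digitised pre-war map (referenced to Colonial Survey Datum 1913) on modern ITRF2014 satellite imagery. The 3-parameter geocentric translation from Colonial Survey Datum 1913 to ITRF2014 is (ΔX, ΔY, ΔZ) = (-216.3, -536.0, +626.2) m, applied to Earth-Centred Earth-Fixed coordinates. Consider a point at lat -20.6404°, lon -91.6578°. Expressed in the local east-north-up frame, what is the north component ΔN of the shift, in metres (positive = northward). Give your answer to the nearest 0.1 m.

At φ = -20.6404°, λ = -91.6578°: sin φ = -0.352502, cos φ = 0.935811, sin λ = -0.999581, cos λ = -0.028930.
ΔN = −sin φ cos λ·ΔX − sin φ sin λ·ΔY + cos φ·ΔZ = −(-0.352502)(-0.028930)(-216.3) − (-0.352502)(-0.999581)(-536.0) + (0.935811)(626.2) = 777.07 m.

ΔN = 777.1 m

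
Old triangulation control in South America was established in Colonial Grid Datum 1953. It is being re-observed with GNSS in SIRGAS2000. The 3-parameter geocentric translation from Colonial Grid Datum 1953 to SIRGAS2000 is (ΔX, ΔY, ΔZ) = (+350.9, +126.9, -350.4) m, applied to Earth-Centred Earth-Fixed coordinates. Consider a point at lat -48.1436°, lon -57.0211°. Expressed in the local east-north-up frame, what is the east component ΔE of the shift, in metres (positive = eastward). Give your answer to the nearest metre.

The local east axis at (φ, λ) is (−sin λ, cos λ, 0), so ΔE = −sin(-57.0211°)·350.9 + cos(-57.0211°)·126.9 = 363.44 m.

ΔE = 363 m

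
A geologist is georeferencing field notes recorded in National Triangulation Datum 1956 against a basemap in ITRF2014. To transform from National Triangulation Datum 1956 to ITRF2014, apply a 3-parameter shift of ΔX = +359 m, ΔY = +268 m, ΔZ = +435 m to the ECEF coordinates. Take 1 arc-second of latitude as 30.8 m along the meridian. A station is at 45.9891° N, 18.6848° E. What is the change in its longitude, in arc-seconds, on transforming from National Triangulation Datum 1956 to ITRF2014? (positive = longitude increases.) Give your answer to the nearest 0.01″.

sin φ = 0.719208, cos φ = 0.694795, sin λ = 0.320362, cos λ = 0.947295.
East component: ΔE = −sin λ·ΔX + cos λ·ΔY = −(0.320362)(359) + (0.947295)(268) = 138.87 m.
1° of latitude spans 3600 × 30.80 = 110880 m; at latitude φ, 1° of longitude spans that × cos φ = 77038.9 m, so Δλ = 138.87 / 77038.9 × 3600 = 6.489″.

Δλ = 6.49″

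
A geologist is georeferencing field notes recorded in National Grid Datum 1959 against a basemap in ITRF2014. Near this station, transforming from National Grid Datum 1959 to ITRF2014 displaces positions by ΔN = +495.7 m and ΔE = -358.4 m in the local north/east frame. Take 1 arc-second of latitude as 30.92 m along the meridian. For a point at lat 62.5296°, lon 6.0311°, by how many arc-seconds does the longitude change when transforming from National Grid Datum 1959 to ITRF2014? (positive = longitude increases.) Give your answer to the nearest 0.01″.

Δλ = -25.13″

At latitude 62.5296°, cos φ = 0.461290.
1″ of longitude at this latitude = 30.92 × cos φ = 14.2631 m, so Δλ = -358.4 / 14.2631 = -25.128″.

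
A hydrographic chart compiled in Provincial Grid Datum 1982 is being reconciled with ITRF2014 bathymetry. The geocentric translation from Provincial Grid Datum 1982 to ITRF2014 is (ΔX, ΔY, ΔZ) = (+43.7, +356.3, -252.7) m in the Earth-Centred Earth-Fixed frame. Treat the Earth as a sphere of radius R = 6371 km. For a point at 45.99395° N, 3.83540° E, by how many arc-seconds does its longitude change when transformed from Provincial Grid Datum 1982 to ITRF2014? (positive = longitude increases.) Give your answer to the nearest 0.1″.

Δλ = 16.4″

sin φ = 0.719266, cos φ = 0.694734, sin λ = 0.066890, cos λ = 0.997760.
East component: ΔE = −sin λ·ΔX + cos λ·ΔY = −(0.066890)(43.7) + (0.997760)(356.3) = 352.58 m.
1° of latitude spans πR/180 = 111195 m; at latitude φ, 1° of longitude spans that × cos φ = 77250.9 m, so Δλ = 352.58 / 77250.9 × 3600 = 16.431″.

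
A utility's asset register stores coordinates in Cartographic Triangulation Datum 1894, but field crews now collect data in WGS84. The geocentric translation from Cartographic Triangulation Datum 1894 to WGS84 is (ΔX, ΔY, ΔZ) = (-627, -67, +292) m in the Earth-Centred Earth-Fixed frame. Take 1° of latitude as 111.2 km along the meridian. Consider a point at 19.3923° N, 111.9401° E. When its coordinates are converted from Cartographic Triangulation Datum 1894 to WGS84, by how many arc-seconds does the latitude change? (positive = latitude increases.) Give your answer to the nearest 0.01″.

Δφ = 7.07″

sin φ = 0.332034, cos φ = 0.943267, sin λ = 0.927575, cos λ = -0.373637.
North component: ΔN = −sin φ cos λ·ΔX − sin φ sin λ·ΔY + cos φ·ΔZ = −(0.332034)(-0.373637)(-627) − (0.332034)(0.927575)(-67) + (0.943267)(292) = 218.28 m.
1° of latitude spans 111200 m, so Δφ = 218.28 / 111200 × 3600 = 7.067″.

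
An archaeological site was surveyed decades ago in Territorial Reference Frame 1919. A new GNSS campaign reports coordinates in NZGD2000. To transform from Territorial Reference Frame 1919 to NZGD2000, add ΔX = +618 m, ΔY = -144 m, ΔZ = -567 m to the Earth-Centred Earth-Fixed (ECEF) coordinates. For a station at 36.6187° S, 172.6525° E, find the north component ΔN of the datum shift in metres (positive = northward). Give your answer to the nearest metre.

The local north axis is (−sin φ cos λ, −sin φ sin λ, cos φ), giving ΔN = -365.602 − 10.985 − 455.087 = -831.67 m.

ΔN = -832 m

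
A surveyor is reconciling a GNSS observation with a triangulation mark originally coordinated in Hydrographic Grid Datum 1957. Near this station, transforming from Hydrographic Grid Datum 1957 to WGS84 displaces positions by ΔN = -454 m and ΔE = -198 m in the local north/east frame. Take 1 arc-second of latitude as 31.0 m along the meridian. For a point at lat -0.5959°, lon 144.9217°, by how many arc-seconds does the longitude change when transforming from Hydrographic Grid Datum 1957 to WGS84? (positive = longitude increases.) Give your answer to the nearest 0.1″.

Δλ = -6.4″

At latitude -0.5959°, cos φ = 0.999946.
1″ of longitude at this latitude = 31.00 × cos φ = 30.9983 m, so Δλ = -198.0 / 30.9983 = -6.387″.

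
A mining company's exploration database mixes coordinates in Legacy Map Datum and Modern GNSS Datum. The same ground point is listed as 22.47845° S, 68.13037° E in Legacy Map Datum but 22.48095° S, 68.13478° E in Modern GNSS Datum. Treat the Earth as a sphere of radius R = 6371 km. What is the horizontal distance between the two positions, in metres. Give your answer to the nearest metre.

532 m

Δφ = -22.48095° − -22.47845° = -0.00250°; Δλ = 68.13478° − 68.13037° = +0.00441°.
1° along a meridian = πR/180 = 111195 m.
ΔN = Δφ × 111195 = -278.0 m; ΔE = Δλ × 111195 × cos(-22.47845°) = +0.00441 × 111195 × 0.924023 = 453.1 m.
Distance = √(ΔE² + ΔN²) = √(453.1² + (-278.0)²) = 531.6 m.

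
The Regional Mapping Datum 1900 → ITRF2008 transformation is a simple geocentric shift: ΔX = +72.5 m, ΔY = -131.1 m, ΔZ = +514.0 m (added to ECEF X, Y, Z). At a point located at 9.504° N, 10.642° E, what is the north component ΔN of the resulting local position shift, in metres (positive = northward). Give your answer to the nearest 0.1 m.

ΔN = 499.2 m

At φ = 9.504°, λ = 10.642°: sin φ = 0.165116, cos φ = 0.986274, sin λ = 0.184672, cos λ = 0.982800.
ΔN = −sin φ cos λ·ΔX − sin φ sin λ·ΔY + cos φ·ΔZ = −(0.165116)(0.982800)(72.5) − (0.165116)(0.184672)(-131.1) + (0.986274)(514.0) = 499.18 m.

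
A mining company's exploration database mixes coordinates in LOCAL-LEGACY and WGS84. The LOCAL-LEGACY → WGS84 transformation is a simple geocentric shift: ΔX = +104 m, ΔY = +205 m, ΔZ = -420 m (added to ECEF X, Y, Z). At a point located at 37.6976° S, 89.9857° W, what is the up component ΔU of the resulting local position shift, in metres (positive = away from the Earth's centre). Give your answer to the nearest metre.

ΔU = 95 m

The local up (radial) axis is (cos φ cos λ, cos φ sin λ, sin φ), giving ΔU = 0.021 − 162.206 + 256.827 = 94.64 m.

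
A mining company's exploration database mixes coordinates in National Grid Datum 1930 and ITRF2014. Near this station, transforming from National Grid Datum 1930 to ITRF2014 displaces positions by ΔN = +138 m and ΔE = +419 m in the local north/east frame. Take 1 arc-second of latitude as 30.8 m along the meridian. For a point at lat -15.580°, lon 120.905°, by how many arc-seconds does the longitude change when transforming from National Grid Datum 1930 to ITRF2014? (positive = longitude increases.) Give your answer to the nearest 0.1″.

Δλ = 14.1″

At latitude -15.580°, cos φ = 0.963256.
1″ of longitude at this latitude = 30.80 × cos φ = 29.6683 m, so Δλ = 419.0 / 29.6683 = 14.123″.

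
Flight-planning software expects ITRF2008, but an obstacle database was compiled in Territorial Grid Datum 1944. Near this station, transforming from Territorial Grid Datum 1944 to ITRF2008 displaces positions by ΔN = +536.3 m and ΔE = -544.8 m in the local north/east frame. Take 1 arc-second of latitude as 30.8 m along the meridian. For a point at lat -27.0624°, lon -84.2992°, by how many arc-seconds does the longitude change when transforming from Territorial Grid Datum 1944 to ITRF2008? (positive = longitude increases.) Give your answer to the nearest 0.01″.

At latitude -27.0624°, cos φ = 0.890512.
1″ of longitude at this latitude = 30.80 × cos φ = 27.4278 m, so Δλ = -544.8 / 27.4278 = -19.863″.

Δλ = -19.86″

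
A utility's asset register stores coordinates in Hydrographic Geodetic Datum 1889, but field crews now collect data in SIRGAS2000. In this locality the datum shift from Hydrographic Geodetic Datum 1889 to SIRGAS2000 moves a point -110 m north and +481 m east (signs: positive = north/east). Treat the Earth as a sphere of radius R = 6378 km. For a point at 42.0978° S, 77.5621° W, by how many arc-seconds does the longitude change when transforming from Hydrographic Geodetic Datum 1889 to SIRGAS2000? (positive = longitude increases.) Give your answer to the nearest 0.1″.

At latitude -42.0978°, cos φ = 0.742002.
One radian of longitude at latitude φ spans R cos φ, so Δλ = ΔE / (R cos φ) = 481.0 / (6378000 × 0.742002) = 1.0164e-04 rad = 20.964″.

Δλ = 21.0″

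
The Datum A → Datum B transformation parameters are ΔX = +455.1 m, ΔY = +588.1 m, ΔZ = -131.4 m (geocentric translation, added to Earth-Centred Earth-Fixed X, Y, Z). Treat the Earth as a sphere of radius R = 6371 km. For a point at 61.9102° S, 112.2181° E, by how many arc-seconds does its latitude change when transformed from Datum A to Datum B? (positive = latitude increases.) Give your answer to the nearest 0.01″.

sin φ = -0.882211, cos φ = 0.470855, sin λ = 0.925751, cos λ = -0.378133.
North component: ΔN = −sin φ cos λ·ΔX − sin φ sin λ·ΔY + cos φ·ΔZ = −(-0.882211)(-0.378133)(455.1) − (-0.882211)(0.925751)(588.1) + (0.470855)(-131.4) = 266.62 m.
1° of latitude spans πR/180 = 111195 m, so Δφ = 266.62 / 111195 × 3600 = 8.632″.

Δφ = 8.63″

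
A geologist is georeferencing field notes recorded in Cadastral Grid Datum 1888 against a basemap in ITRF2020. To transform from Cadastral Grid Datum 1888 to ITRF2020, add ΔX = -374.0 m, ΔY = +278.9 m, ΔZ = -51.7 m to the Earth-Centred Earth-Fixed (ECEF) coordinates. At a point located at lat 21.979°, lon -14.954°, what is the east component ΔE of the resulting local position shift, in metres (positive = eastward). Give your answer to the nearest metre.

At φ = 21.979°, λ = -14.954°: sin φ = 0.374267, cos φ = 0.927321, sin λ = -0.258043, cos λ = 0.966133.
ΔE = −sin λ·ΔX + cos λ·ΔY = −(-0.258043)·(-374.0) + (0.966133)·(278.9) = 172.95 m.

ΔE = 173 m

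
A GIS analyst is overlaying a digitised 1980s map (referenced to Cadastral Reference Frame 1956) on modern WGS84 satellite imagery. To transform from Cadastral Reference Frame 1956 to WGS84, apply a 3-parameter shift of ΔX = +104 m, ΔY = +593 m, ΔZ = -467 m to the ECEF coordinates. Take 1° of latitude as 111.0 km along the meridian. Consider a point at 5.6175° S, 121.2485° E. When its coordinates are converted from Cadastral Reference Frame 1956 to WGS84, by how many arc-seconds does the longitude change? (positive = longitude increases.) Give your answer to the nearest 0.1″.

Δλ = -12.9″

sin φ = -0.097887, cos φ = 0.995198, sin λ = 0.854925, cos λ = -0.518751.
East component: ΔE = −sin λ·ΔX + cos λ·ΔY = −(0.854925)(104) + (-0.518751)(593) = -396.53 m.
1° of latitude spans 111000 m; at latitude φ, 1° of longitude spans that × cos φ = 110466.9 m, so Δλ = -396.53 / 110466.9 × 3600 = -12.923″.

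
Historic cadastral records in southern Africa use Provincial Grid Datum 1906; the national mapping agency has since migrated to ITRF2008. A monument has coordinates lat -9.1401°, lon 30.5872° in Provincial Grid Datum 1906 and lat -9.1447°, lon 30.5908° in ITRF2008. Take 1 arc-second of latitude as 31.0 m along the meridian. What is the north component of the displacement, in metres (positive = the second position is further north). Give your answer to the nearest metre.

ΔN = -513 m

Δφ = -9.1447° − -9.1401° = -0.0046°; Δλ = 30.5908° − 30.5872° = +0.0036°.
1° of latitude = 3600 × 31.00 = 111600 m.
ΔN = Δφ × 111600 = -513.4 m; ΔE = Δλ × 111600 × cos(-9.1401°) = +0.0036 × 111600 × 0.987303 = 396.7 m.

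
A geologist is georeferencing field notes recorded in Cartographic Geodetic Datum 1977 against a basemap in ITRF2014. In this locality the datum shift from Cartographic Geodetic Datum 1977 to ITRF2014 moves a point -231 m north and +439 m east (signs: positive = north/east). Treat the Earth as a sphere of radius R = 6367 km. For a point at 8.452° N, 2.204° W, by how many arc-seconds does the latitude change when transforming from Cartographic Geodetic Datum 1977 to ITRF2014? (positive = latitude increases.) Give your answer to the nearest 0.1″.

On a sphere of radius R, 1 rad of latitude = R, so Δφ = ΔN / R = -231.0 / 6367000 = -3.6281e-05 rad = -7.483″.

Δφ = -7.5″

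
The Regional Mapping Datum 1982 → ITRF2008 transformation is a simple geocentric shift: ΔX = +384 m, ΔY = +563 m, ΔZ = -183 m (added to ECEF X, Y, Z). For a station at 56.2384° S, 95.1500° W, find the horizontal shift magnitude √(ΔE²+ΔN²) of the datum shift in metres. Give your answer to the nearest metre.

At φ = -56.2384°, λ = -95.1500°: sin φ = -0.831357, cos φ = 0.555739, sin λ = -0.995963, cos λ = -0.089763.
ΔE = −sin λ·ΔX + cos λ·ΔY = −(-0.995963)·(384) + (-0.089763)·(563) = 331.91 m.
ΔN = −sin φ cos λ·ΔX − sin φ sin λ·ΔY + cos φ·ΔZ = −(-0.831357)(-0.089763)(384) − (-0.831357)(-0.995963)(563) + (0.555739)(-183) = -596.52 m.
Horizontal magnitude = √(ΔE² + ΔN²) = √(331.91² + (-596.52)²) = 682.64 m.

683 m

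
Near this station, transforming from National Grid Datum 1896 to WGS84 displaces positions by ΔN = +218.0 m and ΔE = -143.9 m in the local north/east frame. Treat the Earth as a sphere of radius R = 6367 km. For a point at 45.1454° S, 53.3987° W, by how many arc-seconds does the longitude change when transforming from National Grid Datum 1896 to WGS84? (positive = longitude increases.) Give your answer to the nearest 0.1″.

Δλ = -6.6″

At latitude -45.1454°, cos φ = 0.705310.
One radian of longitude at latitude φ spans R cos φ, so Δλ = ΔE / (R cos φ) = -143.9 / (6367000 × 0.705310) = -3.2044e-05 rad = -6.610″.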